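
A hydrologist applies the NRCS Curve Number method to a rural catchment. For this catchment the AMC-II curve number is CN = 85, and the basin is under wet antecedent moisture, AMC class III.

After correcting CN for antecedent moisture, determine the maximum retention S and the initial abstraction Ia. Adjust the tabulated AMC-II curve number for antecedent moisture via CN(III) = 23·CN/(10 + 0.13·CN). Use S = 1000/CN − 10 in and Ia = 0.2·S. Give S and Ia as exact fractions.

S = 300/391 in ≈ 0.767 in; Ia = 60/391 in ≈ 0.153 in

CN(III) from CN(II)=85: (23·85)/(10 + 0.13·85) = 39100/421 ≈ 92.874
S = 1000/(39100/421) − 10 = 300/391 in ≈ 0.767 in
Ia = 0.2S: 0.2·0.767 = 0.153 in (exactly 60/391)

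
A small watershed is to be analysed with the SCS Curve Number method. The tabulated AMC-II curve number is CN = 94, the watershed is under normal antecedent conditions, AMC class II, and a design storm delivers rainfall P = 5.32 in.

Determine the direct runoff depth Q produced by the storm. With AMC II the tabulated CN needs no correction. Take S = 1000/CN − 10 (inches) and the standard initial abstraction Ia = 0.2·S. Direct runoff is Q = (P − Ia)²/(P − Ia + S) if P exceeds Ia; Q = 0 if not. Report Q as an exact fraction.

Q = 37222201/8049925 in ≈ 4.624 in

Average conditions: CN = 94 (no AMC adjustment).
Max retention: S = 1000/94 − 10 = 30/47 in (≈ 0.638 in)
Ia = 0.2·(30/47) = 6/47 in ≈ 0.128 in
P − Ia = 5.320 − 0.128 = 6101/1175 ≈ 5.192 in (> 0, runoff occurs)
Q: (6101/1175)² ÷ (6851/1175) = 37222201/8049925 in (≈ 4.624 in)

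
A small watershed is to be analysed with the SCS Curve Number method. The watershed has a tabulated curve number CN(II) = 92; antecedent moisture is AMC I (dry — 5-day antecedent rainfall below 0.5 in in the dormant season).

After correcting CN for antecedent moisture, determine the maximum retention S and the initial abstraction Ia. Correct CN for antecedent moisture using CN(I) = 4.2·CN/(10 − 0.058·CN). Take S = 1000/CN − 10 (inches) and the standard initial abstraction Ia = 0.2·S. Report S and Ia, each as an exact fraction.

S = 1000/483 in ≈ 2.070 in; Ia = 200/483 in ≈ 0.414 in

Dry (AMC I): CN(I) = 4.2·92/(10 − 0.058·92) = (1932/5)/(583/125) = 48300/583 ≈ 82.847
Max retention: S = 1000/(48300/583) − 10 = 1000/483 in (≈ 2.070 in)
Ia = 0.2·(1000/483) = 200/483 in ≈ 0.414 in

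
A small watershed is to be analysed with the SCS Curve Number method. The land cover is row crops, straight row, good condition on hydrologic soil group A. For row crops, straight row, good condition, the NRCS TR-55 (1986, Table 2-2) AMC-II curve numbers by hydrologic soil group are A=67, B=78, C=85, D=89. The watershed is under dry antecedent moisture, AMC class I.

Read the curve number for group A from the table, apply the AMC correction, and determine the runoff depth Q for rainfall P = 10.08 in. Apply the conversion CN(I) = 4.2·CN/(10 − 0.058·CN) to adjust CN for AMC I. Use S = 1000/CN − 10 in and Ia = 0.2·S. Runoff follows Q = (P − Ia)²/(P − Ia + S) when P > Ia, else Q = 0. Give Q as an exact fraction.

Q = 2056078336/668876075 in ≈ 3.074 in

NRCS table: row crops, straight row, good condition, soil group A → CN(II) = 67
Adjust CN=67 to AMC I: 4.2·67/(10 − 0.058·67) → (1407/5) ÷ (3057/500) = 46900/1019 ≈ 46.026
Max retention: S = 1000/(46900/1019) − 10 = 5500/469 in (≈ 11.727 in)
Ia = 0.2·(5500/469) = 1100/469 in ≈ 2.345 in
Excess rainfall: 10.080 − 2.345 = 7.735 in; P > Ia so Q > 0
Q = (90688/11725)²/((90688/11725) + 5500/469) = (8224313344/137475625)/(228188/11725) = 2056078336/668876075 in ≈ 3.074 in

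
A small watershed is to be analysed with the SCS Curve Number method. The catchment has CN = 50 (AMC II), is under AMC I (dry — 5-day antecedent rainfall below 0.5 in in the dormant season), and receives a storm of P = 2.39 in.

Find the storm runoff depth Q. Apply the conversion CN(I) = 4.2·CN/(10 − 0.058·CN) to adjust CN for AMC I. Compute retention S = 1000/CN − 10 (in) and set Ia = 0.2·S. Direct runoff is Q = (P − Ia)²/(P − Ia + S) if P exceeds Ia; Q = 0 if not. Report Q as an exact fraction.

CN(I) from CN(II)=50: (4.2·50)/(10 − 0.058·50) = 2100/71 ≈ 29.577
S = 1000/(2100/71) − 10 = 500/21 in ≈ 23.810 in
Ia = 0.2·(500/21) = 100/21 in ≈ 4.762 in
P = 2.390 ≤ Ia = 4.762 in: entire storm abstracted, Q = 0.

Q = 0 in ≈ 0.000 in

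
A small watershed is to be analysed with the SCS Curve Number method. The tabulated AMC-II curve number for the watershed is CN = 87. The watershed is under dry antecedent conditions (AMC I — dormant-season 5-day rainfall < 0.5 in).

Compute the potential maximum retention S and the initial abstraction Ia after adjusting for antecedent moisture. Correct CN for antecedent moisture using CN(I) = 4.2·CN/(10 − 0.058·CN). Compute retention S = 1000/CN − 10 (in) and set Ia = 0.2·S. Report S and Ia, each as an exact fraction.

CN(I) from CN(II)=87: (4.2·87)/(10 − 0.058·87) = 182700/2477 ≈ 73.759
Retention S: 1000/CN − 10 with CN=73.759 → S = 6500/1827 ≈ 3.558 in
Ia = 0.2·(6500/1827) = 1300/1827 in ≈ 0.712 in

S = 6500/1827 in ≈ 3.558 in; Ia = 1300/1827 in ≈ 0.712 in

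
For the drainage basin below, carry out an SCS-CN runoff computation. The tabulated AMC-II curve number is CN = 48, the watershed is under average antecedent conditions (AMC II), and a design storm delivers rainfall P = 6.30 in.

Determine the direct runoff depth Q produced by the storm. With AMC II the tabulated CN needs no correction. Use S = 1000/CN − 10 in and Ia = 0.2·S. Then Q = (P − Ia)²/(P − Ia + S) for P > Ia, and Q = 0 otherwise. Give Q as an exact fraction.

Q = 7688/6735 in ≈ 1.141 in

AMC II — tabulated CN = 48 applies directly.
Retention S: 1000/CN − 10 with CN=48.000 → S = 65/6 ≈ 10.833 in
Ia = 0.2·(65/6) = 13/6 in ≈ 2.167 in
P − Ia = 6.300 − 2.167 = 62/15 ≈ 4.133 in (> 0, runoff occurs)
Runoff Q = (P−Ia)²/(P−Ia+S) = (4.133)²/(4.133+10.833) = 7688/6735 ≈ 1.141 in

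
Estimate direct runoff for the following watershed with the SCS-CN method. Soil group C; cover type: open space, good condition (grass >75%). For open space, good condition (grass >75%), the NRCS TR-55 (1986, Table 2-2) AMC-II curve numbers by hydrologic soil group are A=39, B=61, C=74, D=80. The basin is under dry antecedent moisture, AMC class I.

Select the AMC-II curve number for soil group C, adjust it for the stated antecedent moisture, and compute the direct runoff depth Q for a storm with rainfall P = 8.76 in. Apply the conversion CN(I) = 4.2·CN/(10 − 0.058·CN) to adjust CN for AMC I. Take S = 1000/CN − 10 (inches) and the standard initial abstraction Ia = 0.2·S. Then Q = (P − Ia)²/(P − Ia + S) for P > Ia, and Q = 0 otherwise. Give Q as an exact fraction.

Q = 18951101569/5830666275 in ≈ 3.250 in

NRCS table: open space, good condition (grass >75%), soil group C → CN(II) = 74
Dry (AMC I): CN(I) = 4.2·74/(10 − 0.058·74) = (1554/5)/(1427/250) = 77700/1427 ≈ 54.450
S = 1000/(77700/1427) − 10 = 6500/777 in ≈ 8.366 in
Initial abstraction Ia = S/5 = (6500/777)/5 = 1300/777 ≈ 1.673 in
Since P=8.760 > Ia=1.673: effective rainfall P−Ia = 137663/19425 in
Q = (137663/19425)²/((137663/19425) + 6500/777) = (18951101569/377330625)/(300163/19425) = 18951101569/5830666275 in ≈ 3.250 in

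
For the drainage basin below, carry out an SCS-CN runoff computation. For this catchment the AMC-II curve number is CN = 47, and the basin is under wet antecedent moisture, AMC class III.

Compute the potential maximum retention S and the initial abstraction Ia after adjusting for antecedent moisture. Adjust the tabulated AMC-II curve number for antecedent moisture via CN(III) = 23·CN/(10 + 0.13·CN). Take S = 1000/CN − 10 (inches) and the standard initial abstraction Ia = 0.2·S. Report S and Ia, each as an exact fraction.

Adjust CN=47 to AMC III: 23·47/(10 + 0.13·47) → 1081 ÷ (1611/100) = 108100/1611 ≈ 67.101
Retention S: 1000/CN − 10 with CN=67.101 → S = 5300/1081 ≈ 4.903 in
Ia = 0.2·(5300/1081) = 1060/1081 in ≈ 0.981 in

S = 5300/1081 in ≈ 4.903 in; Ia = 1060/1081 in ≈ 0.981 in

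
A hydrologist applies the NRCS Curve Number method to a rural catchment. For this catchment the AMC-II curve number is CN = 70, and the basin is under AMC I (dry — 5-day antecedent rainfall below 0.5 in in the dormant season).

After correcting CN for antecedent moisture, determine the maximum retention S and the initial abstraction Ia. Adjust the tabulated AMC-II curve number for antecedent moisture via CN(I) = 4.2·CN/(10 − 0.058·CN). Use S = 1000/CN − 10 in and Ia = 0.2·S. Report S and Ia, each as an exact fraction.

S = 500/49 in ≈ 10.204 in; Ia = 100/49 in ≈ 2.041 in

CN(I) from CN(II)=70: (4.2·70)/(10 − 0.058·70) = 4900/99 ≈ 49.495
S = 1000/(4900/99) − 10 = 500/49 in ≈ 10.204 in
Ia = 0.2·(500/49) = 100/49 in ≈ 2.041 in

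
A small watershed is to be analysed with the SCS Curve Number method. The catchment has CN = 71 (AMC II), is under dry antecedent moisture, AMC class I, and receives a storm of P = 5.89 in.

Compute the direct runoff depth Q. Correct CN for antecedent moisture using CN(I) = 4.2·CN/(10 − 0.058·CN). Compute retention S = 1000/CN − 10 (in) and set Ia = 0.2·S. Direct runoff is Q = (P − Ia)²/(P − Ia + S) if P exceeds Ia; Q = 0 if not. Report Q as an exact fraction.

Q = 345978063601/303895470900 in ≈ 1.138 in

CN(I) from CN(II)=71: (4.2·71)/(10 − 0.058·71) = 149100/2941 ≈ 50.697
S = 1000/(149100/2941) − 10 = 14500/1491 in ≈ 9.725 in
Initial abstraction Ia = S/5 = (14500/1491)/5 = 2900/1491 ≈ 1.945 in
Excess rainfall: 5.890 − 1.945 = 3.945 in; P > Ia so Q > 0
Runoff Q = (P−Ia)²/(P−Ia+S) = (3.945)²/(3.945+9.725) = 345978063601/303895470900 ≈ 1.138 in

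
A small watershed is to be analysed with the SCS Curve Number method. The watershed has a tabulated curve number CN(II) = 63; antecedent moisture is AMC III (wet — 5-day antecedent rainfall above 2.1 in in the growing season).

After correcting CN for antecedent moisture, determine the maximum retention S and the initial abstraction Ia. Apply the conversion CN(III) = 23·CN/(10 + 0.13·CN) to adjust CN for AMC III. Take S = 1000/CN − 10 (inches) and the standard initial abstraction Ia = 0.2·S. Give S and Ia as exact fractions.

S = 3700/1449 in ≈ 2.553 in; Ia = 740/1449 in ≈ 0.511 in

CN(III) from CN(II)=63: (23·63)/(10 + 0.13·63) = 144900/1819 ≈ 79.659
Retention S: 1000/CN − 10 with CN=79.659 → S = 3700/1449 ≈ 2.553 in
Initial abstraction Ia = S/5 = (3700/1449)/5 = 740/1449 ≈ 0.511 in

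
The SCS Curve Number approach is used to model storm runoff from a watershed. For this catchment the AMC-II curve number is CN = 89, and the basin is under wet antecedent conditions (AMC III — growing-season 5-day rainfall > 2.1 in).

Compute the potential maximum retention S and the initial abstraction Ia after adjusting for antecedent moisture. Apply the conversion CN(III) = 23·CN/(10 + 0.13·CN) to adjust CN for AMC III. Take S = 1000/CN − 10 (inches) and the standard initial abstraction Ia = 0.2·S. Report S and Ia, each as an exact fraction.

Adjust CN=89 to AMC III: 23·89/(10 + 0.13·89) → 2047 ÷ (2157/100) = 204700/2157 ≈ 94.900
Retention S: 1000/CN − 10 with CN=94.900 → S = 1100/2047 ≈ 0.537 in
Ia = 0.2S: 0.2·0.537 = 0.107 in (exactly 220/2047)

S = 1100/2047 in ≈ 0.537 in; Ia = 220/2047 in ≈ 0.107 in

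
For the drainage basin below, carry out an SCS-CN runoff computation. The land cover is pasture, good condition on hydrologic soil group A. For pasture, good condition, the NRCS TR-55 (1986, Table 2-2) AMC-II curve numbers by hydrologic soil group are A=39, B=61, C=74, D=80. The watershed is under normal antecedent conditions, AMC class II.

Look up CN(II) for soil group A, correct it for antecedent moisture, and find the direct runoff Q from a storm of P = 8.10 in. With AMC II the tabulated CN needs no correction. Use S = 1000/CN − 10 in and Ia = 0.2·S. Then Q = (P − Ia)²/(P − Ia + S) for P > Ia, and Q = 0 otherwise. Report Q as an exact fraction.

NRCS table: pasture, good condition, soil group A → CN(II) = 39
AMC II — tabulated CN = 39 applies directly.
Retention S: 1000/CN − 10 with CN=39.000 → S = 610/39 ≈ 15.641 in
Initial abstraction Ia = S/5 = (610/39)/5 = 122/39 ≈ 3.128 in
P − Ia = 8.100 − 3.128 = 1939/390 ≈ 4.972 in (> 0, runoff occurs)
Q: (1939/390)² ÷ (8039/390) = 3759721/3135210 in (≈ 1.199 in)

Q = 3759721/3135210 in ≈ 1.199 in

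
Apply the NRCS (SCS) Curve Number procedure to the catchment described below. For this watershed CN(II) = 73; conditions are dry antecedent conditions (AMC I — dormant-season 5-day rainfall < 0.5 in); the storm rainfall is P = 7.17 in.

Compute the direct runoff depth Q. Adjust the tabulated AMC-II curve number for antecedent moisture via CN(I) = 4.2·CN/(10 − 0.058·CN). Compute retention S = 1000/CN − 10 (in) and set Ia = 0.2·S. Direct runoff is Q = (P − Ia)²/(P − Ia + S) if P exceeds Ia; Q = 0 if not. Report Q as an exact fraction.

Q = 25463257923/12372791900 in ≈ 2.058 in

Adjust CN=73 to AMC I: 4.2·73/(10 − 0.058·73) → (1533/5) ÷ (2883/500) = 51100/961 ≈ 53.174
Max retention: S = 1000/(51100/961) − 10 = 4500/511 in (≈ 8.806 in)
Ia = 0.2·(4500/511) = 900/511 in ≈ 1.761 in
P − Ia = 7.170 − 1.761 = 276387/51100 ≈ 5.409 in (> 0, runoff occurs)
Q: (276387/51100)² ÷ (726387/51100) = 25463257923/12372791900 in (≈ 2.058 in)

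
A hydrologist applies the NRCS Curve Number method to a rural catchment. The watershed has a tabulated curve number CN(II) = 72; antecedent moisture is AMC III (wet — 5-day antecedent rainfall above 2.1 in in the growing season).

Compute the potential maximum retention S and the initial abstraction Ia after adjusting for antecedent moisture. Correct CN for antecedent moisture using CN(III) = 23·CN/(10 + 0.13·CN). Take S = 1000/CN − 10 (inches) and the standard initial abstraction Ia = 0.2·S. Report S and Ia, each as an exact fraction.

CN(III) from CN(II)=72: (23·72)/(10 + 0.13·72) = 10350/121 ≈ 85.537
S = 1000/(10350/121) − 10 = 350/207 in ≈ 1.691 in
Initial abstraction Ia = S/5 = (350/207)/5 = 70/207 ≈ 0.338 in

S = 350/207 in ≈ 1.691 in; Ia = 70/207 in ≈ 0.338 in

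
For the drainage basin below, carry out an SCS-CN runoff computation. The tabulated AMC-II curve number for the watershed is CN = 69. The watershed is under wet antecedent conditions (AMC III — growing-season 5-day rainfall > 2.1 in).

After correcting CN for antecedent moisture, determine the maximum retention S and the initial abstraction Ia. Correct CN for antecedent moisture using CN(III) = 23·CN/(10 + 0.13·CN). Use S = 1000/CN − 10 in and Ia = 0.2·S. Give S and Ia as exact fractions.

S = 3100/1587 in ≈ 1.953 in; Ia = 620/1587 in ≈ 0.391 in

CN(III) from CN(II)=69: (23·69)/(10 + 0.13·69) = 158700/1897 ≈ 83.658
S = 1000/(158700/1897) − 10 = 3100/1587 in ≈ 1.953 in
Ia = 0.2S: 0.2·1.953 = 0.391 in (exactly 620/1587)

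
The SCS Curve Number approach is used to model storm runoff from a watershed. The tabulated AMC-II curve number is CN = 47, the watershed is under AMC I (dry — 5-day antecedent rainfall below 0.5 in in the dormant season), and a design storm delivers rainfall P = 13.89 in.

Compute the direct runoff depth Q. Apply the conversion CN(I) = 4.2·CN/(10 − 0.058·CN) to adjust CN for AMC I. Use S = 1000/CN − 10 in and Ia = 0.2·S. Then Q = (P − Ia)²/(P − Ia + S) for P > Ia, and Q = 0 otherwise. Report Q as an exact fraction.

Q = 707185129249/344556074100 in ≈ 2.052 in

Dry (AMC I): CN(I) = 4.2·47/(10 − 0.058·47) = (987/5)/(3637/500) = 98700/3637 ≈ 27.138
Retention S: 1000/CN − 10 with CN=27.138 → S = 26500/987 ≈ 26.849 in
Ia = 0.2·(26500/987) = 5300/987 in ≈ 5.370 in
Since P=13.890 > Ia=5.370: effective rainfall P−Ia = 840943/98700 in
Q: (840943/98700)² ÷ (3490943/98700) = 707185129249/344556074100 in (≈ 2.052 in)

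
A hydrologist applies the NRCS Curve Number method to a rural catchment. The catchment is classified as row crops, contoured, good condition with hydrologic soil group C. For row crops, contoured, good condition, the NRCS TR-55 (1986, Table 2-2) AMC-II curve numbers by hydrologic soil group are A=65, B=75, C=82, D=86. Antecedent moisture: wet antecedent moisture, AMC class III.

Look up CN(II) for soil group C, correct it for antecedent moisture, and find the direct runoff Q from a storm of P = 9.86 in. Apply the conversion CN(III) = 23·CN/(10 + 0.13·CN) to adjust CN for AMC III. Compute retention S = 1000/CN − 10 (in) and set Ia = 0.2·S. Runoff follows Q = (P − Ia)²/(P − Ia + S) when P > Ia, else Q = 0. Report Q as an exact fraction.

NRCS table: row crops, contoured, good condition, soil group C → CN(II) = 82
CN(III) from CN(II)=82: (23·82)/(10 + 0.13·82) = 94300/1033 ≈ 91.288
Max retention: S = 1000/(94300/1033) − 10 = 900/943 in (≈ 0.954 in)
Ia = 0.2·(900/943) = 180/943 in ≈ 0.191 in
Since P=9.860 > Ia=0.191: effective rainfall P−Ia = 455899/47150 in
Q = (455899/47150)²/((455899/47150) + 900/943) = (207843898201/2223122500)/(500899/47150) = 207843898201/23617387850 in ≈ 8.800 in

Q = 207843898201/23617387850 in ≈ 8.800 in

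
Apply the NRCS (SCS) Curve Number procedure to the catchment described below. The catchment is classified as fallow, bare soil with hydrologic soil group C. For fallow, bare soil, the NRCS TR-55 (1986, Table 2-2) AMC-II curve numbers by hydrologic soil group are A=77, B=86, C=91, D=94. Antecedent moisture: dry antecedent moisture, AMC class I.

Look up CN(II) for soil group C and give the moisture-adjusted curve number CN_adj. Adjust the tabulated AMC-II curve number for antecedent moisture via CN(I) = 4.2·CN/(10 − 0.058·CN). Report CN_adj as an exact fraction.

NRCS table: fallow, bare soil, soil group C → CN(II) = 91
CN(I) from CN(II)=91: (4.2·91)/(10 − 0.058·91) = 63700/787 ≈ 80.940

CN_adj = 63700/787 ≈ 80.940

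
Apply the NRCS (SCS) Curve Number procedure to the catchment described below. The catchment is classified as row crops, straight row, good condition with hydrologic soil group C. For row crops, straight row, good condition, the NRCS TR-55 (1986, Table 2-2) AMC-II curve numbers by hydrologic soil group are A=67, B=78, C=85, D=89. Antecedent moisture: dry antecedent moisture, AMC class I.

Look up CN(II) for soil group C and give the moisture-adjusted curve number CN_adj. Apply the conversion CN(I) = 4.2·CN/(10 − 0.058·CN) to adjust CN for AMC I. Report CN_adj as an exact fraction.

NRCS table: row crops, straight row, good condition, soil group C → CN(II) = 85
Adjust CN=85 to AMC I: 4.2·85/(10 − 0.058·85) → 357 ÷ (507/100) = 11900/169 ≈ 70.414

CN_adj = 11900/169 ≈ 70.414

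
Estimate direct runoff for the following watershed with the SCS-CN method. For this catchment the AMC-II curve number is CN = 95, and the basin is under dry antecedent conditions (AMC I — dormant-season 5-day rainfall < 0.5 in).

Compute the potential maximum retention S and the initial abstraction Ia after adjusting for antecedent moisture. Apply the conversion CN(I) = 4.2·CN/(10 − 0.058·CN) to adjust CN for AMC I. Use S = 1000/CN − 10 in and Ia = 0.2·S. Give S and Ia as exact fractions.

S = 500/399 in ≈ 1.253 in; Ia = 100/399 in ≈ 0.251 in

Dry (AMC I): CN(I) = 4.2·95/(10 − 0.058·95) = 399/(449/100) = 39900/449 ≈ 88.864
Max retention: S = 1000/(39900/449) − 10 = 500/399 in (≈ 1.253 in)
Initial abstraction Ia = S/5 = (500/399)/5 = 100/399 ≈ 0.251 in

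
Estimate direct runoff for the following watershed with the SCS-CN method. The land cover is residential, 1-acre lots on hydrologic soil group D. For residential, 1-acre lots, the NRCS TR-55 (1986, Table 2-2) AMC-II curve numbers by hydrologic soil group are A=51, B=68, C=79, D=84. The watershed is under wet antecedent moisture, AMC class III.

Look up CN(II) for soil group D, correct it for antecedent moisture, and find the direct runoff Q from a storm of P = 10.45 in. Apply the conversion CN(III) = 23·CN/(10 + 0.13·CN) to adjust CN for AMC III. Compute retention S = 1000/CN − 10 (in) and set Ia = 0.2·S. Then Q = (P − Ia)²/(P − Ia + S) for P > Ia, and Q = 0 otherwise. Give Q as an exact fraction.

NRCS table: residential, 1-acre lots, soil group D → CN(II) = 84
CN(III) from CN(II)=84: (23·84)/(10 + 0.13·84) = 48300/523 ≈ 92.352
Max retention: S = 1000/(48300/523) − 10 = 400/483 in (≈ 0.828 in)
Ia = 0.2S: 0.2·0.828 = 0.166 in (exactly 80/483)
Since P=10.450 > Ia=0.166: effective rainfall P−Ia = 99347/9660 in
Q: (99347/9660)² ÷ (107347/9660) = 9869826409/1036972020 in (≈ 9.518 in)

Q = 9869826409/1036972020 in ≈ 9.518 in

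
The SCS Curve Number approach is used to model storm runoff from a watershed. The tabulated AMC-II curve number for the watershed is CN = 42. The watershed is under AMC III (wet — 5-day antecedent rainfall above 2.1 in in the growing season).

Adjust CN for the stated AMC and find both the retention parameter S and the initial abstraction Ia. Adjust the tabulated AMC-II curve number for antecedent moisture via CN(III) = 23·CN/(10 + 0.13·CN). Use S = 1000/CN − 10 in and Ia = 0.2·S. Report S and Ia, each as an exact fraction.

Wet (AMC III): CN(III) = 23·42/(10 + 0.13·42) = 966/(773/50) = 48300/773 ≈ 62.484
Retention S: 1000/CN − 10 with CN=62.484 → S = 2900/483 ≈ 6.004 in
Ia = 0.2S: 0.2·6.004 = 1.201 in (exactly 580/483)

S = 2900/483 in ≈ 6.004 in; Ia = 580/483 in ≈ 1.201 in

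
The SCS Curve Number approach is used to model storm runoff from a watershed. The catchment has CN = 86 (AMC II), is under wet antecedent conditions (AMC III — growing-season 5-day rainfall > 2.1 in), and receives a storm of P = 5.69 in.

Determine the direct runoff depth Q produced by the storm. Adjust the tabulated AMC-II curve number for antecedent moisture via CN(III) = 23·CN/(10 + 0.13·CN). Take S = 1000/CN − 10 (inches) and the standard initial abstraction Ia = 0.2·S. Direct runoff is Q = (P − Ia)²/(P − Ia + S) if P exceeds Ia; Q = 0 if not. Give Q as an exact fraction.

Adjust CN=86 to AMC III: 23·86/(10 + 0.13·86) → 1978 ÷ (1059/50) = 98900/1059 ≈ 93.390
S = 1000/(98900/1059) − 10 = 700/989 in ≈ 0.708 in
Initial abstraction Ia = S/5 = (700/989)/5 = 140/989 ≈ 0.142 in
Excess rainfall: 5.690 − 0.142 = 5.548 in; P > Ia so Q > 0
Q: (548741/98900)² ÷ (618741/98900) = 301116685081/61193484900 in (≈ 4.921 in)

Q = 301116685081/61193484900 in ≈ 4.921 in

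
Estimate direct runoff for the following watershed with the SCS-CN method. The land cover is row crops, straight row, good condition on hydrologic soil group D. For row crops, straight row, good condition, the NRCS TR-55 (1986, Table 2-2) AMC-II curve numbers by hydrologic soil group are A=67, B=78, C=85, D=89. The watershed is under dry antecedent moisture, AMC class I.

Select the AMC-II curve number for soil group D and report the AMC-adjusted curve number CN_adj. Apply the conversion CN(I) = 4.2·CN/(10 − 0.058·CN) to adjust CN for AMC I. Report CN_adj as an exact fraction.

NRCS table: row crops, straight row, good condition, soil group D → CN(II) = 89
Dry (AMC I): CN(I) = 4.2·89/(10 − 0.058·89) = (1869/5)/(2419/500) = 186900/2419 ≈ 77.263

CN_adj = 186900/2419 ≈ 77.263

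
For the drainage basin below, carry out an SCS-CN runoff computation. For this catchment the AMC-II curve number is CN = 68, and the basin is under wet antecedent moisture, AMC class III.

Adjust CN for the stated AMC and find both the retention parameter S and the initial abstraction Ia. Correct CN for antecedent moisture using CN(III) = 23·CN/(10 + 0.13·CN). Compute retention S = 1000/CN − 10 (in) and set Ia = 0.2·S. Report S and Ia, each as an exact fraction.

Adjust CN=68 to AMC III: 23·68/(10 + 0.13·68) → 1564 ÷ (471/25) = 39100/471 ≈ 83.015
Max retention: S = 1000/(39100/471) − 10 = 800/391 in (≈ 2.046 in)
Ia = 0.2·(800/391) = 160/391 in ≈ 0.409 in

S = 800/391 in ≈ 2.046 in; Ia = 160/391 in ≈ 0.409 in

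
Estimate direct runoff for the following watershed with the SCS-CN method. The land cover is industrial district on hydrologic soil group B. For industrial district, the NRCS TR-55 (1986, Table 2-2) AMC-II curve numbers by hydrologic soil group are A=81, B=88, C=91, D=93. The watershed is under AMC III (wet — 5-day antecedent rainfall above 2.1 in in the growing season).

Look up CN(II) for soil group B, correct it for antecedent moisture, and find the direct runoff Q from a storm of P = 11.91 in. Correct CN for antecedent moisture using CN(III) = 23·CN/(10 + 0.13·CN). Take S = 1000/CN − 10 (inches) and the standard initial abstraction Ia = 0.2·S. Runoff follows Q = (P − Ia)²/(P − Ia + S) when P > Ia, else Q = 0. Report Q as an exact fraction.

Q = 29665537443/2642357300 in ≈ 11.227 in

NRCS table: industrial district, soil group B → CN(II) = 88
Adjust CN=88 to AMC III: 23·88/(10 + 0.13·88) → 2024 ÷ (536/25) = 6325/67 ≈ 94.403
Retention S: 1000/CN − 10 with CN=94.403 → S = 150/253 ≈ 0.593 in
Ia = 0.2·(150/253) = 30/253 in ≈ 0.119 in
Excess rainfall: 11.910 − 0.119 = 11.791 in; P > Ia so Q > 0
Runoff Q = (P−Ia)²/(P−Ia+S) = (11.791)²/(11.791+0.593) = 29665537443/2642357300 ≈ 11.227 in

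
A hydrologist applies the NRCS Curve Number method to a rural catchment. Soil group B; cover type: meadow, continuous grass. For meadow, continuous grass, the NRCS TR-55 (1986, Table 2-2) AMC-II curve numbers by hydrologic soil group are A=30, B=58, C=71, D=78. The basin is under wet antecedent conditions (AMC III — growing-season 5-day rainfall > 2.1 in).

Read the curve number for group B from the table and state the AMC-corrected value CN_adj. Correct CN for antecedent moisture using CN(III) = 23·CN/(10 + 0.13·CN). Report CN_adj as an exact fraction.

NRCS table: meadow, continuous grass, soil group B → CN(II) = 58
Adjust CN=58 to AMC III: 23·58/(10 + 0.13·58) → 1334 ÷ (877/50) = 66700/877 ≈ 76.055

CN_adj = 66700/877 ≈ 76.055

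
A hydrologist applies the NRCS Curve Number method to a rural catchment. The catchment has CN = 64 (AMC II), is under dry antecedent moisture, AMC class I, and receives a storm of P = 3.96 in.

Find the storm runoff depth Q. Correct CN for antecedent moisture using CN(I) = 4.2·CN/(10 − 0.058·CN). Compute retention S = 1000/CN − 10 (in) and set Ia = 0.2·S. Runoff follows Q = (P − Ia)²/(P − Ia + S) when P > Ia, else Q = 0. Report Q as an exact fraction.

Q = 268203/2396800 in ≈ 0.112 in

CN(I) from CN(II)=64: (4.2·64)/(10 − 0.058·64) = 5600/131 ≈ 42.748
Retention S: 1000/CN − 10 with CN=42.748 → S = 375/28 ≈ 13.393 in
Ia = 0.2S: 0.2·13.393 = 2.679 in (exactly 75/28)
Since P=3.960 > Ia=2.679: effective rainfall P−Ia = 897/700 in
Q: (897/700)² ÷ (2568/175) = 268203/2396800 in (≈ 0.112 in)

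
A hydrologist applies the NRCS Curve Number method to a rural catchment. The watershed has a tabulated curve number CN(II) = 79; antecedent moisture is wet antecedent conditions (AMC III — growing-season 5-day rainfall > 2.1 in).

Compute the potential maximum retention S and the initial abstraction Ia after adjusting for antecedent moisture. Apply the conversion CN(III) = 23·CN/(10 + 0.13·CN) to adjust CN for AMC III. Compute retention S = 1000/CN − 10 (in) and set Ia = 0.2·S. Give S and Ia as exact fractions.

Wet (AMC III): CN(III) = 23·79/(10 + 0.13·79) = 1817/(2027/100) = 181700/2027 ≈ 89.640
S = 1000/(181700/2027) − 10 = 2100/1817 in ≈ 1.156 in
Ia = 0.2S: 0.2·1.156 = 0.231 in (exactly 420/1817)

S = 2100/1817 in ≈ 1.156 in; Ia = 420/1817 in ≈ 0.231 in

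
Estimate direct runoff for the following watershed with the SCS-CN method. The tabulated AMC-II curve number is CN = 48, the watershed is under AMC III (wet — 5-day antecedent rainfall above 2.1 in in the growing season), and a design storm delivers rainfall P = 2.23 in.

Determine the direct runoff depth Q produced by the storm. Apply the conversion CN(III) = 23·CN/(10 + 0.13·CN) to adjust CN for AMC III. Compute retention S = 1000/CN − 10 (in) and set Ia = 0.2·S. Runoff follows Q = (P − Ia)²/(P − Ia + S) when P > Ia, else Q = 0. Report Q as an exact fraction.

Adjust CN=48 to AMC III: 23·48/(10 + 0.13·48) → 1104 ÷ (406/25) = 13800/203 ≈ 67.980
Retention S: 1000/CN − 10 with CN=67.980 → S = 325/69 ≈ 4.710 in
Initial abstraction Ia = S/5 = (325/69)/5 = 65/69 ≈ 0.942 in
P − Ia = 2.230 − 0.942 = 8887/6900 ≈ 1.288 in (> 0, runoff occurs)
Q: (8887/6900)² ÷ (41387/6900) = 78978769/285570300 in (≈ 0.277 in)

Q = 78978769/285570300 in ≈ 0.277 in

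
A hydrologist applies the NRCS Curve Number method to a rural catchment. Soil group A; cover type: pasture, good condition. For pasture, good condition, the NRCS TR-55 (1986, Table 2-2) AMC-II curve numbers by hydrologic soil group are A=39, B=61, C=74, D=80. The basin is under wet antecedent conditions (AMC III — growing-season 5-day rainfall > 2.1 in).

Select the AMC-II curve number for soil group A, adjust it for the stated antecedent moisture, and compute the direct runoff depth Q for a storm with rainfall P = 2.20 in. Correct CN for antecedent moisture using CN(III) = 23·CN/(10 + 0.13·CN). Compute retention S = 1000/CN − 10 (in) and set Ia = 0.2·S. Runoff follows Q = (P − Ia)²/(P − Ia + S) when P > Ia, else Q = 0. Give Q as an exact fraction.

Q = 14190289/153687495 in ≈ 0.092 in

NRCS table: pasture, good condition, soil group A → CN(II) = 39
CN(III) from CN(II)=39: (23·39)/(10 + 0.13·39) = 89700/1507 ≈ 59.522
Retention S: 1000/CN − 10 with CN=59.522 → S = 6100/897 ≈ 6.800 in
Ia = 0.2S: 0.2·6.800 = 1.360 in (exactly 1220/897)
P − Ia = 2.200 − 1.360 = 3767/4485 ≈ 0.840 in (> 0, runoff occurs)
Runoff Q = (P−Ia)²/(P−Ia+S) = (0.840)²/(0.840+6.800) = 14190289/153687495 ≈ 0.092 in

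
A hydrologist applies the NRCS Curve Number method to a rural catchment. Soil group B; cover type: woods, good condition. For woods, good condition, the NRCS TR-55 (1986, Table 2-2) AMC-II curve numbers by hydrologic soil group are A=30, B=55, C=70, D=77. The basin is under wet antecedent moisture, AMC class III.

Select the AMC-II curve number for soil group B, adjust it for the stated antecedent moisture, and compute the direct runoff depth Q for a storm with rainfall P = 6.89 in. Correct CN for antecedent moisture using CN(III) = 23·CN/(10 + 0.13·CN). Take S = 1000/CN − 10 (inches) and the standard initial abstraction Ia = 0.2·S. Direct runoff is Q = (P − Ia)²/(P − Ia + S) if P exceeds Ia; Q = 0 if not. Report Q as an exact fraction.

Q = 24435004489/6231820100 in ≈ 3.921 in

NRCS table: woods, good condition, soil group B → CN(II) = 55
Wet (AMC III): CN(III) = 23·55/(10 + 0.13·55) = 1265/(343/20) = 25300/343 ≈ 73.761
S = 1000/(25300/343) − 10 = 900/253 in ≈ 3.557 in
Initial abstraction Ia = S/5 = (900/253)/5 = 180/253 ≈ 0.711 in
P − Ia = 6.890 − 0.711 = 156317/25300 ≈ 6.179 in (> 0, runoff occurs)
Q: (156317/25300)² ÷ (246317/25300) = 24435004489/6231820100 in (≈ 3.921 in)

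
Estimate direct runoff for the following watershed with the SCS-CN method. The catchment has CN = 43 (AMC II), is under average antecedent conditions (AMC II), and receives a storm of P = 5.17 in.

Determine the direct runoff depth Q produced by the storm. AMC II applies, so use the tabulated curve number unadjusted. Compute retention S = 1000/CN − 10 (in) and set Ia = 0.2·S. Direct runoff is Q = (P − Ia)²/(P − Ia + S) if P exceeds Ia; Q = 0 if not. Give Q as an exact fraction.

Q = 117310561/291673300 in ≈ 0.402 in

AMC II — tabulated CN = 43 applies directly.
S = 1000/43 − 10 = 570/43 in ≈ 13.256 in
Initial abstraction Ia = S/5 = (570/43)/5 = 114/43 ≈ 2.651 in
P − Ia = 5.170 − 2.651 = 10831/4300 ≈ 2.519 in (> 0, runoff occurs)
Q: (10831/4300)² ÷ (67831/4300) = 117310561/291673300 in (≈ 0.402 in)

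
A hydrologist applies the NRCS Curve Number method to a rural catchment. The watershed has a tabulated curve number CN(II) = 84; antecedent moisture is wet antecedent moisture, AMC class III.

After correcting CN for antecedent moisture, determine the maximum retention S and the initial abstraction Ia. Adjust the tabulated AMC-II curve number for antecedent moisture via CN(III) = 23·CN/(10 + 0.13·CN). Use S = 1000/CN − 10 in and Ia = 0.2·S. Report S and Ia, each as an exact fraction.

S = 400/483 in ≈ 0.828 in; Ia = 80/483 in ≈ 0.166 in

Wet (AMC III): CN(III) = 23·84/(10 + 0.13·84) = 1932/(523/25) = 48300/523 ≈ 92.352
S = 1000/(48300/523) − 10 = 400/483 in ≈ 0.828 in
Ia = 0.2·(400/483) = 80/483 in ≈ 0.166 in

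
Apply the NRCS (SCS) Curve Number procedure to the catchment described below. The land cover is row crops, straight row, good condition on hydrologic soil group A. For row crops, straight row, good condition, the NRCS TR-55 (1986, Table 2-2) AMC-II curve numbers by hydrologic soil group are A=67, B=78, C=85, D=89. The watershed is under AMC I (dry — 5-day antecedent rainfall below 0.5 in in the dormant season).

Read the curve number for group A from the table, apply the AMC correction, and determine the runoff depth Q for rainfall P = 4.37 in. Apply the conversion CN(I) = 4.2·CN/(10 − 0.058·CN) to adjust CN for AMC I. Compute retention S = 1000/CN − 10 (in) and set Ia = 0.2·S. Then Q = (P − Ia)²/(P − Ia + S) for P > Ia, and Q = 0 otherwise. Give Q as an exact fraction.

NRCS table: row crops, straight row, good condition, soil group A → CN(II) = 67
Adjust CN=67 to AMC I: 4.2·67/(10 − 0.058·67) → (1407/5) ÷ (3057/500) = 46900/1019 ≈ 46.026
Retention S: 1000/CN − 10 with CN=46.026 → S = 5500/469 ≈ 11.727 in
Ia = 0.2S: 0.2·11.727 = 2.345 in (exactly 1100/469)
Since P=4.370 > Ia=2.345: effective rainfall P−Ia = 94953/46900 in
Q: (94953/46900)² ÷ (644953/46900) = 9016072209/30248295700 in (≈ 0.298 in)

Q = 9016072209/30248295700 in ≈ 0.298 in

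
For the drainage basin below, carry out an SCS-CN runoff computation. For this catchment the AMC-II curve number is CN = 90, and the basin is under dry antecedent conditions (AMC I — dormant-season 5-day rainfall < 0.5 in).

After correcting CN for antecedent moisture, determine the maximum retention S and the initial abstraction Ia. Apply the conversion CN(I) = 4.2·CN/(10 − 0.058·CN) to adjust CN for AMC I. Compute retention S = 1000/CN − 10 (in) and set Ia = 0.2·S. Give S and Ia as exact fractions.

CN(I) from CN(II)=90: (4.2·90)/(10 − 0.058·90) = 18900/239 ≈ 79.079
Retention S: 1000/CN − 10 with CN=79.079 → S = 500/189 ≈ 2.646 in
Ia = 0.2S: 0.2·2.646 = 0.529 in (exactly 100/189)

S = 500/189 in ≈ 2.646 in; Ia = 100/189 in ≈ 0.529 in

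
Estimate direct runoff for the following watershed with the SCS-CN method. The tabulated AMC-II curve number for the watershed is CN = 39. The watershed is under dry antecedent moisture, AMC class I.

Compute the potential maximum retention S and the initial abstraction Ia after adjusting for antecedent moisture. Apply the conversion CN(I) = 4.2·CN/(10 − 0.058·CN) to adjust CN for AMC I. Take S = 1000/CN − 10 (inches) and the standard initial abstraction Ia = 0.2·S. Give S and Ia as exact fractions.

Dry (AMC I): CN(I) = 4.2·39/(10 − 0.058·39) = (819/5)/(3869/500) = 81900/3869 ≈ 21.168
S = 1000/(81900/3869) − 10 = 30500/819 in ≈ 37.241 in
Initial abstraction Ia = S/5 = (30500/819)/5 = 6100/819 ≈ 7.448 in

S = 30500/819 in ≈ 37.241 in; Ia = 6100/819 in ≈ 7.448 in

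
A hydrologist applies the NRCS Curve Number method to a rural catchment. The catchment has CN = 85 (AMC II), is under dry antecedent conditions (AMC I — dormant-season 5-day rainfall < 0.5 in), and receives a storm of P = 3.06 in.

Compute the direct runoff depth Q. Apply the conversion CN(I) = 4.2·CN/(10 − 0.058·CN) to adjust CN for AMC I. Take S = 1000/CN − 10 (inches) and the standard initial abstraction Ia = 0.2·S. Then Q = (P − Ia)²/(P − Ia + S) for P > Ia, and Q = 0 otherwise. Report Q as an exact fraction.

Dry (AMC I): CN(I) = 4.2·85/(10 − 0.058·85) = 357/(507/100) = 11900/169 ≈ 70.414
S = 1000/(11900/169) − 10 = 500/119 in ≈ 4.202 in
Ia = 0.2S: 0.2·4.202 = 0.840 in (exactly 100/119)
Excess rainfall: 3.060 − 0.840 = 2.220 in; P > Ia so Q > 0
Runoff Q = (P−Ia)²/(P−Ia+S) = (2.220)²/(2.220+4.202) = 174424849/227331650 ≈ 0.767 in

Q = 174424849/227331650 in ≈ 0.767 in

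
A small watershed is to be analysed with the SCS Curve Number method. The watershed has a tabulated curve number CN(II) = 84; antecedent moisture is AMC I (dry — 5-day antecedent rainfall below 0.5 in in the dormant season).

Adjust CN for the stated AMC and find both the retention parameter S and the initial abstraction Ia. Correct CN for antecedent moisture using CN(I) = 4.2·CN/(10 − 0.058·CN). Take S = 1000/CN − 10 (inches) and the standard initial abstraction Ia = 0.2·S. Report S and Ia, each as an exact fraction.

Dry (AMC I): CN(I) = 4.2·84/(10 − 0.058·84) = (1764/5)/(641/125) = 44100/641 ≈ 68.799
S = 1000/(44100/641) − 10 = 2000/441 in ≈ 4.535 in
Ia = 0.2·(2000/441) = 400/441 in ≈ 0.907 in

S = 2000/441 in ≈ 4.535 in; Ia = 400/441 in ≈ 0.907 in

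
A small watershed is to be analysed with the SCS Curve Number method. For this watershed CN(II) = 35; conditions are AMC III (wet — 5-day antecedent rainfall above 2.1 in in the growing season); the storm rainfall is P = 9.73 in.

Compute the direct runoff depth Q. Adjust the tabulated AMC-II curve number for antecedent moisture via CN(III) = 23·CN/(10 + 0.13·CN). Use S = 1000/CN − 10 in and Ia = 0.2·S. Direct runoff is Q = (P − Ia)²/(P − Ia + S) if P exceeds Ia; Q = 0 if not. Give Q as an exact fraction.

Q = 17070206409/4196513300 in ≈ 4.068 in

CN(III) from CN(II)=35: (23·35)/(10 + 0.13·35) = 16100/291 ≈ 55.326
Max retention: S = 1000/(16100/291) − 10 = 1300/161 in (≈ 8.075 in)
Ia = 0.2·(1300/161) = 260/161 in ≈ 1.615 in
Since P=9.730 > Ia=1.615: effective rainfall P−Ia = 130653/16100 in
Runoff Q = (P−Ia)²/(P−Ia+S) = (8.115)²/(8.115+8.075) = 17070206409/4196513300 ≈ 4.068 in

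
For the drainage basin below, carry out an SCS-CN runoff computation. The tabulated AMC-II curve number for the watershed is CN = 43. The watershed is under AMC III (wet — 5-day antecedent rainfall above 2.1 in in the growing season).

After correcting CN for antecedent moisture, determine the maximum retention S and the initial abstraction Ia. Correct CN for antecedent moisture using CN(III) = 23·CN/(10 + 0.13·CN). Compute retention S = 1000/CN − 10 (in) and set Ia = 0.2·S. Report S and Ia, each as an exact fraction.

S = 5700/989 in ≈ 5.763 in; Ia = 1140/989 in ≈ 1.153 in

Wet (AMC III): CN(III) = 23·43/(10 + 0.13·43) = 989/(1559/100) = 98900/1559 ≈ 63.438
S = 1000/(98900/1559) − 10 = 5700/989 in ≈ 5.763 in
Ia = 0.2S: 0.2·5.763 = 1.153 in (exactly 1140/989)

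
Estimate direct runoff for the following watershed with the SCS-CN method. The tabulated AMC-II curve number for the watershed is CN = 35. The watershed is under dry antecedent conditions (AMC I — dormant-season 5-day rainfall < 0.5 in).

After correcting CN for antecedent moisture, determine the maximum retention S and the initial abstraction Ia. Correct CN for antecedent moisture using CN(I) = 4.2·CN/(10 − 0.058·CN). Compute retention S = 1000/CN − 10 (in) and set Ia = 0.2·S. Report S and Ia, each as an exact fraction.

S = 6500/147 in ≈ 44.218 in; Ia = 1300/147 in ≈ 8.844 in

CN(I) from CN(II)=35: (4.2·35)/(10 − 0.058·35) = 14700/797 ≈ 18.444
Retention S: 1000/CN − 10 with CN=18.444 → S = 6500/147 ≈ 44.218 in
Ia = 0.2S: 0.2·44.218 = 8.844 in (exactly 1300/147)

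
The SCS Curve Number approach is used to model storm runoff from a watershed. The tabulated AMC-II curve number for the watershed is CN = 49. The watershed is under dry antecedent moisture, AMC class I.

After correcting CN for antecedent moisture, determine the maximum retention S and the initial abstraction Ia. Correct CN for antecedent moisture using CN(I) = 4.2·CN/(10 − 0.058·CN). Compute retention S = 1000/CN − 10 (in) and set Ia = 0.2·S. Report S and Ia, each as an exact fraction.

S = 8500/343 in ≈ 24.781 in; Ia = 1700/343 in ≈ 4.956 in

CN(I) from CN(II)=49: (4.2·49)/(10 − 0.058·49) = 34300/1193 ≈ 28.751
Retention S: 1000/CN − 10 with CN=28.751 → S = 8500/343 ≈ 24.781 in
Ia = 0.2·(8500/343) = 1700/343 in ≈ 4.956 in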